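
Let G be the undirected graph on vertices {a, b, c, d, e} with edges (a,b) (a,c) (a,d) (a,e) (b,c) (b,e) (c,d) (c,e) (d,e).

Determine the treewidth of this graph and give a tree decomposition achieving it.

Treewidth 3.
One optimal decomposition is:
Bags: B1 = {a, b, c, e}  B2 = {a, c, d, e}
Tree: B1–B2

Every bag has size at most 4, so the width is 4 − 1 = 3 and tw(G) ≤ 3. For the lower bound, the 4 vertices {a, c, d, e} are pairwise adjacent, and any tree decomposition puts a clique entirely inside one bag — forcing width ≥ 3. Combining the bounds, tw(G) = 3.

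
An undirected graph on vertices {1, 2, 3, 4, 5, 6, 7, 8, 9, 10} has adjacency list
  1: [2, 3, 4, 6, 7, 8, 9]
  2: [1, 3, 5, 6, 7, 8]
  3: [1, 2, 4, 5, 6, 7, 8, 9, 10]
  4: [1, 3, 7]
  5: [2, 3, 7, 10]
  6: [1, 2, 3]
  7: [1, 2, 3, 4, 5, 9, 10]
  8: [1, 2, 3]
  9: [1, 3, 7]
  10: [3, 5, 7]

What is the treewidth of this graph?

A width-3 tree decomposition is:
Bags: B1 = {2, 3, 5, 7}  B2 = {1, 2, 3, 7}  B3 = {3, 5, 7, 10}  B4 = {1, 3, 4, 7}  B5 = {1, 2, 3, 8}  B6 = {1, 3, 7, 9}  B7 = {1, 2, 3, 6}
Tree: B1–B2, B1–B3, B2–B4, B2–B5, B2–B6, B2–B7
Each bag holds 4 vertices, so the decomposition has width 3, which upper-bounds the treewidth. On the other hand G contains the 4-clique {1, 3, 7, 9}. A clique must lie in a single bag of any decomposition, so no decomposition can have width below 3. Therefore the treewidth is 3.

3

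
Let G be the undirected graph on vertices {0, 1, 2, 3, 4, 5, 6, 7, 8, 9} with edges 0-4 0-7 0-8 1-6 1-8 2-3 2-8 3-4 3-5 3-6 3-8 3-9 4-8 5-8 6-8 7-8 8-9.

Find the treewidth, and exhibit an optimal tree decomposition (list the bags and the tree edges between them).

Each bag holds 3 vertices, so the decomposition has width 2, which upper-bounds the treewidth. On the other hand G contains the 3-clique {0, 4, 8}. A clique must lie in a single bag of any decomposition, so no decomposition can have width below 2. Hence tw(G) = 2 exactly.

Treewidth 2.
Bags: B1 = {3, 5, 8}  B2 = {3, 8, 9}  B3 = {3, 6, 8}  B4 = {3, 4, 8}  B5 = {0, 4, 8}  B6 = {2, 3, 8}  B7 = {1, 6, 8}  B8 = {0, 7, 8}
Tree: B1–B2, B2–B3, B3–B4, B4–B5, B3–B6, B3–B7, B5–B8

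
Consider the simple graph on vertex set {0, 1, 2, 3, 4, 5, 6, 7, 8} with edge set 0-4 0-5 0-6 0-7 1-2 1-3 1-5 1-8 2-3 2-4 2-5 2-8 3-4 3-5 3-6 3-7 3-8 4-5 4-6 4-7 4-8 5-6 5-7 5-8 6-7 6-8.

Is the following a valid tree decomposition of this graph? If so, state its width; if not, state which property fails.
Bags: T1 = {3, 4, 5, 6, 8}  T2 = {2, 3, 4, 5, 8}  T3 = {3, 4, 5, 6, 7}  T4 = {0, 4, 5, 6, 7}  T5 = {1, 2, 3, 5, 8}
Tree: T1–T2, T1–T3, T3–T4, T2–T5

Checking the three conditions: (i) the bags cover all of {0, 1, 2, 3, 4, 5, 6, 7, 8}; (ii) for each edge, some bag contains both endpoints; (iii) the bags containing any fixed vertex form a subtree. All hold, so the decomposition is valid with width 5 − 1 = 4.

Yes; width 4.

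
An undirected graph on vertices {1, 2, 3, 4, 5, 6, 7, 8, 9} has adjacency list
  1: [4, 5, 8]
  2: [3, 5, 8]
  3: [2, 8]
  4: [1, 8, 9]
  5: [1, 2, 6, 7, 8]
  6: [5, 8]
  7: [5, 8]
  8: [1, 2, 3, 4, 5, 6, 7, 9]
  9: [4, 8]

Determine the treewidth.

A width-2 tree decomposition is:
Bags: B1 = {1, 4, 8}  B2 = {1, 5, 8}  B3 = {5, 6, 8}  B4 = {2, 5, 8}  B5 = {2, 3, 8}  B6 = {4, 8, 9}  B7 = {5, 7, 8}
Tree: B1–B2, B2–B3, B3–B4, B4–B5, B1–B6, B3–B7
The largest bag has 3 vertices, giving width 2; this decomposition certifies tw(G) ≤ 2. On the other hand G contains the 3-clique {4, 8, 9}. A clique must lie in a single bag of any decomposition, so no decomposition can have width below 2. Therefore the treewidth is 2.

2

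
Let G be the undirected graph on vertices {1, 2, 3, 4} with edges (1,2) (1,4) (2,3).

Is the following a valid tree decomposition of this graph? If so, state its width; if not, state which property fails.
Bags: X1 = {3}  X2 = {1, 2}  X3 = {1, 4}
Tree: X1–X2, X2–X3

A tree decomposition must satisfy three properties: every vertex lies in some bag; for every edge, both endpoints lie together in some bag; and for every vertex, the bags containing it form a connected subtree. Here edge (2,3) lies in no bag, so the decomposition is invalid.

No — edge (2,3) lies in no bag.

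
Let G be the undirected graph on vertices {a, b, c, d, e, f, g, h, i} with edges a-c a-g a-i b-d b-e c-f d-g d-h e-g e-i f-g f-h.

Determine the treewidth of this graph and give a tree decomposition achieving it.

Treewidth 3.
One such decomposition:
Bags: B1 = {a, c, f, i}  B2 = {a, f, g, i}  B3 = {e, f, g, i}  B4 = {e, f, g, h}  B5 = {d, e, g, h}  B6 = {b, d, e, h}
Tree: B1–B2, B2–B3, B3–B4, B4–B5, B5–B6

The largest bag has 4 vertices, giving width 3; this decomposition certifies tw(G) ≤ 3. For the lower bound: the 4 vertex sets {a,c,i}, {f}, {g}, {b,d,e,h} are disjoint, each induces a connected subgraph, and every pair is joined by at least one edge of G. Contracting each set to a single vertex therefore yields K_{4} as a minor, and since treewidth is minor-monotone, tw(G) ≥ tw(K_{4}) = 3. Combining the bounds, tw(G) = 3.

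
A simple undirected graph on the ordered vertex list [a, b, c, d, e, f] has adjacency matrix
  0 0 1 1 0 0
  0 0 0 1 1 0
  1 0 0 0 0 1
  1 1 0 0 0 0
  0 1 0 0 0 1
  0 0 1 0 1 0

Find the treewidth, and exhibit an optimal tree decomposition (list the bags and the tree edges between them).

Treewidth 2.
One optimal decomposition is:
Bags: B1 = {b, d, e}  B2 = {d, e, f}  B3 = {c, d, f}  B4 = {a, c, d}
Tree: B1–B2, B2–B3, B3–B4

The largest bag has 3 vertices, giving width 2; this decomposition certifies tw(G) ≤ 2. The edges d–b–e–f–c–a–d form a cycle, so G is not a tree and its treewidth is at least 2. The upper and lower bounds meet at 2, so that is the treewidth.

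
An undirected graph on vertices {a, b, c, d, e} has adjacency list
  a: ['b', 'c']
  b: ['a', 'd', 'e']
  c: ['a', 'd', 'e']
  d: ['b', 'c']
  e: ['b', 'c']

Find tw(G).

2

A width-2 tree decomposition is:
Bags: B1 = {b, c, d}  B2 = {a, b, c}  B3 = {b, c, e}
Tree: B1–B2, B2–B3
The largest bag has 3 vertices, giving width 2; this decomposition certifies tw(G) ≤ 2. For the lower bound, G contains the cycle d–c–a–b–d, so G is not a forest; only forests have treewidth ≤ 1, hence tw(G) ≥ 2. Therefore the treewidth is 2.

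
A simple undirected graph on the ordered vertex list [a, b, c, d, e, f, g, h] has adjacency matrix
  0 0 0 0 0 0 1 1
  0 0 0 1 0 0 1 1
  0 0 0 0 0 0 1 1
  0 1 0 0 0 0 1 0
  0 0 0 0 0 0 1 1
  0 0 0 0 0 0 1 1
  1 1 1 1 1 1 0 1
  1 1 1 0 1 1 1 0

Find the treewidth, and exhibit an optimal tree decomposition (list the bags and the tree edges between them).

Every bag has size at most 3, so the width is 3 − 1 = 2 and tw(G) ≤ 2. On the other hand G contains the 3-clique {b, d, g}. A clique must lie in a single bag of any decomposition, so no decomposition can have width below 2. Hence tw(G) = 2 exactly.

Treewidth 2.
One optimal decomposition is:
Bags: B1 = {a, g, h}  B2 = {f, g, h}  B3 = {c, g, h}  B4 = {b, g, h}  B5 = {e, g, h}  B6 = {b, d, g}
Tree: B1–B2, B2–B3, B1–B4, B3–B5, B4–B6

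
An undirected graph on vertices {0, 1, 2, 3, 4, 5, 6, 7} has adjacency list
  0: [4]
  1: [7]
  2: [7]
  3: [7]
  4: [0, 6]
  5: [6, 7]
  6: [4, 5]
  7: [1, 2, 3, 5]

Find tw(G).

A width-1 tree decomposition is:
Bags: B1 = {3, 7}  B2 = {5, 7}  B3 = {1, 7}  B4 = {5, 6}  B5 = {2, 7}  B6 = {4, 6}  B7 = {0, 4}
Tree: B1–B2, B2–B3, B2–B4, B2–B5, B4–B6, B6–B7
Every bag has size at most 2, so the width is 2 − 1 = 1 and tw(G) ≤ 1. Since G has at least one edge (e.g. 7–3), it is not an edgeless graph, so tw(G) ≥ 1. Therefore the treewidth is 1.

1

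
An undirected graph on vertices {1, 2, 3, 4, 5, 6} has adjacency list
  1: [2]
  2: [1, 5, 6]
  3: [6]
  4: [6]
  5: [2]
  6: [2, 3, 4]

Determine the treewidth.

A width-1 tree decomposition is:
Bags: B1 = {2, 5}  B2 = {1, 2}  B3 = {2, 6}  B4 = {4, 6}  B5 = {3, 6}
Tree: B1–B2, B2–B3, B3–B4, B3–B5
Each bag holds 2 vertices, so the decomposition has width 1, which upper-bounds the treewidth. Any graph with an edge has treewidth ≥ 1, and G has the edge 2–5. The upper and lower bounds meet at 1, so that is the treewidth.

1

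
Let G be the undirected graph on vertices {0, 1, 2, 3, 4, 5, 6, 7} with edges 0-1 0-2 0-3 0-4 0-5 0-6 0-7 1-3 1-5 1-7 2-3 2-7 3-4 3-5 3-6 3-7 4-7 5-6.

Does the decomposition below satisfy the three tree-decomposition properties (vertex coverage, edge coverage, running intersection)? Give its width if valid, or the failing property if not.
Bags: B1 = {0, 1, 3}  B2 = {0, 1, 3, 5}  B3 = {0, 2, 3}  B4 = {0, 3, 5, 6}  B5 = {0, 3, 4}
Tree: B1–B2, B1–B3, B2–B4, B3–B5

No — vertex 7 appears in no bag.

A tree decomposition must satisfy three properties: every vertex lies in some bag; for every edge, both endpoints lie together in some bag; and for every vertex, the bags containing it form a connected subtree. Here vertex 7 appears in no bag, so the decomposition is invalid.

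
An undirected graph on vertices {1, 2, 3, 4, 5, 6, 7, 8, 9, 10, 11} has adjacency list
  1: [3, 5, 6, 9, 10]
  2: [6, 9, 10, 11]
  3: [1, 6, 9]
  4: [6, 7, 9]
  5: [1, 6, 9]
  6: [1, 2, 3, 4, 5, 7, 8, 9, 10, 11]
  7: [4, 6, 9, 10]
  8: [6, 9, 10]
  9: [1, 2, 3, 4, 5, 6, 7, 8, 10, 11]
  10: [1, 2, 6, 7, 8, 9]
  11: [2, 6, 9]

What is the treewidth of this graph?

A width-3 tree decomposition is:
Bags: B1 = {6, 7, 9, 10}  B2 = {2, 6, 9, 10}  B3 = {6, 8, 9, 10}  B4 = {1, 6, 9, 10}  B5 = {1, 3, 6, 9}  B6 = {1, 5, 6, 9}  B7 = {2, 6, 9, 11}  B8 = {4, 6, 7, 9}
Tree: B1–B2, B2–B3, B3–B4, B4–B5, B4–B6, B2–B7, B1–B8
Each bag holds 4 vertices, so the decomposition has width 3, which upper-bounds the treewidth. Conversely, {1, 3, 6, 9} is a clique of size 4, and the vertices of any clique must share a bag in every tree decomposition; so some bag has ≥ 4 vertices and tw(G) ≥ 3. Hence tw(G) = 3 exactly.

3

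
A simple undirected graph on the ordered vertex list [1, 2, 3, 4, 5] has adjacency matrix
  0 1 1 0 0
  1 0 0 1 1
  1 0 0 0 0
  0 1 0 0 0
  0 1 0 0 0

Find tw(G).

1

A width-1 tree decomposition is:
Bags: B1 = {1, 2}  B2 = {2, 5}  B3 = {1, 3}  B4 = {2, 4}
Tree: B1–B2, B1–B3, B2–B4
The largest bag has 2 vertices, giving width 1; this decomposition certifies tw(G) ≤ 1. Any graph with an edge has treewidth ≥ 1, and G has the edge 2–1. Hence tw(G) = 1 exactly.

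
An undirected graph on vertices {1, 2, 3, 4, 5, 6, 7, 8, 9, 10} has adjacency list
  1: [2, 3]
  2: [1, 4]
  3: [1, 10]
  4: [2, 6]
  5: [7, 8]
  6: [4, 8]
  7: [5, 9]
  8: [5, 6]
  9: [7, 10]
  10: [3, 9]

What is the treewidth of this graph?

2

A width-2 tree decomposition is:
Bags: B1 = {5, 7, 8}  B2 = {7, 8, 9}  B3 = {8, 9, 10}  B4 = {3, 8, 10}  B5 = {1, 3, 8}  B6 = {1, 2, 8}  B7 = {2, 4, 8}  B8 = {4, 6, 8}
Tree: B1–B2, B2–B3, B3–B4, B4–B5, B5–B6, B6–B7, B7–B8
Every bag has size at most 3, so the width is 3 − 1 = 2 and tw(G) ≤ 2. For the lower bound, G contains the cycle 8–5–7–9–10–3–1–2–4–6–8, so G is not a forest; only forests have treewidth ≤ 1, hence tw(G) ≥ 2. Combining the bounds, tw(G) = 2.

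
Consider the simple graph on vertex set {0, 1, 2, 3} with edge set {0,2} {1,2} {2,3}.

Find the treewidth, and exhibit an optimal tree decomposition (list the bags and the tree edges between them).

Treewidth 1.
One such decomposition:
Bags: B1 = {0, 2}  B2 = {2, 3}  B3 = {1, 2}
Tree: B1–B2, B1–B3

The largest bag has 2 vertices, giving width 1; this decomposition certifies tw(G) ≤ 1. Any graph with an edge has treewidth ≥ 1, and G has the edge 0–2. Hence tw(G) = 1 exactly.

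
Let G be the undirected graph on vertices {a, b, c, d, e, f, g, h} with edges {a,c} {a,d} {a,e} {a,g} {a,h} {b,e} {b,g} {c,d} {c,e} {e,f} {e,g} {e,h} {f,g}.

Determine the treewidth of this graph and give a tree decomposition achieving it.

The largest bag has 3 vertices, giving width 2; this decomposition certifies tw(G) ≤ 2. Conversely, {a, c, d} is a clique of size 3, and the vertices of any clique must share a bag in every tree decomposition; so some bag has ≥ 3 vertices and tw(G) ≥ 2. Therefore the treewidth is 2.

Treewidth 2.
Bags: B1 = {e, f, g}  B2 = {a, e, g}  B3 = {b, e, g}  B4 = {a, c, e}  B5 = {a, c, d}  B6 = {a, e, h}
Tree: B1–B2, B1–B3, B2–B4, B4–B5, B4–B6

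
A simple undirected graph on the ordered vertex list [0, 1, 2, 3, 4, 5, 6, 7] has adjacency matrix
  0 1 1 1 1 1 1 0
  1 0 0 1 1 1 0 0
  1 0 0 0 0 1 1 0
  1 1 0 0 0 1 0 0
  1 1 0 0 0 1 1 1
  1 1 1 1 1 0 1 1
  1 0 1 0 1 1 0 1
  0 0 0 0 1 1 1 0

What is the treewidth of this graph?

A width-3 tree decomposition is:
Bags: B1 = {0, 4, 5, 6}  B2 = {0, 1, 4, 5}  B3 = {0, 1, 3, 5}  B4 = {4, 5, 6, 7}  B5 = {0, 2, 5, 6}
Tree: B1–B2, B2–B3, B1–B4, B1–B5
Each bag holds 4 vertices, so the decomposition has width 3, which upper-bounds the treewidth. On the other hand G contains the 4-clique {0, 1, 3, 5}. A clique must lie in a single bag of any decomposition, so no decomposition can have width below 3. The upper and lower bounds meet at 3, so that is the treewidth.

3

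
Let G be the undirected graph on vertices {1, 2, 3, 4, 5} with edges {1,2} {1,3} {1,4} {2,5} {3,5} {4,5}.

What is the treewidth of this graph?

A width-2 tree decomposition is:
Bags: B1 = {1, 3, 5}  B2 = {1, 2, 5}  B3 = {1, 4, 5}
Tree: B1–B2, B2–B3
Every bag has size at most 3, so the width is 3 − 1 = 2 and tw(G) ≤ 2. Since 3–5–2–1–3 is a cycle in G, G is not acyclic. Forests are exactly the graphs of treewidth ≤ 1, so tw(G) ≥ 2. Combining the bounds, tw(G) = 2.

2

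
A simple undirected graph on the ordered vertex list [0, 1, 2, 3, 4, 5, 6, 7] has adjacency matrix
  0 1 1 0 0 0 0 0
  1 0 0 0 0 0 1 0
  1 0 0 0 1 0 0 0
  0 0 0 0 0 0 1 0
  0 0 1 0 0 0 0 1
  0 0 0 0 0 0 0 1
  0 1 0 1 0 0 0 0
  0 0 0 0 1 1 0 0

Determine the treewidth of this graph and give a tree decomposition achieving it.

The largest bag has 2 vertices, giving width 1; this decomposition certifies tw(G) ≤ 1. G has an edge, so its treewidth is at least 1. Therefore the treewidth is 1.

Treewidth 1.
Bags: B1 = {3, 6}  B2 = {1, 6}  B3 = {0, 1}  B4 = {0, 2}  B5 = {2, 4}  B6 = {4, 7}  B7 = {5, 7}
Tree: B1–B2, B2–B3, B3–B4, B4–B5, B5–B6, B6–B7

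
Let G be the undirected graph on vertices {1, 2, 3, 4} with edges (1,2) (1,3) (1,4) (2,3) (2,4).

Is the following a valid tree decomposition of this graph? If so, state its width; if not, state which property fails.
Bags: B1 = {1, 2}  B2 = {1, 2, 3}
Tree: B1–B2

No — vertex 4 appears in no bag.

A tree decomposition must satisfy three properties: every vertex lies in some bag; for every edge, both endpoints lie together in some bag; and for every vertex, the bags containing it form a connected subtree. Here vertex 4 appears in no bag, so the decomposition is invalid.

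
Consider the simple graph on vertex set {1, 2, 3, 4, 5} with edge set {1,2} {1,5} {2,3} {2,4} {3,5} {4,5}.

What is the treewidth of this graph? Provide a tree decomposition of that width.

Treewidth 2.
One such decomposition:
Bags: B1 = {1, 2, 5}  B2 = {2, 3, 5}  B3 = {2, 4, 5}
Tree: B1–B2, B2–B3

Every bag has size at most 3, so the width is 3 − 1 = 2 and tw(G) ≤ 2. Since 1–2–3–5–1 is a cycle in G, G is not acyclic. Forests are exactly the graphs of treewidth ≤ 1, so tw(G) ≥ 2. The upper and lower bounds meet at 2, so that is the treewidth.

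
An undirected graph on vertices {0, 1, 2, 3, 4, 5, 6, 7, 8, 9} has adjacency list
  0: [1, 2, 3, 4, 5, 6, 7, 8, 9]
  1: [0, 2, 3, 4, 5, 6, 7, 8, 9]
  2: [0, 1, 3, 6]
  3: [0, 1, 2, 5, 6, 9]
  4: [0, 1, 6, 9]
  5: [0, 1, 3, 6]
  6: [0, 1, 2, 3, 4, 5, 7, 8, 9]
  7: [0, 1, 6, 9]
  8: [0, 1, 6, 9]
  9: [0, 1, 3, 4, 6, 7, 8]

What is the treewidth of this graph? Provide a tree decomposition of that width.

Treewidth 4.
One optimal decomposition is:
Bags: B1 = {0, 1, 2, 3, 6}  B2 = {0, 1, 3, 6, 9}  B3 = {0, 1, 4, 6, 9}  B4 = {0, 1, 3, 5, 6}  B5 = {0, 1, 6, 8, 9}  B6 = {0, 1, 6, 7, 9}
Tree: B1–B2, B2–B3, B2–B4, B3–B5, B2–B6

Every bag has size at most 5, so the width is 5 − 1 = 4 and tw(G) ≤ 4. For the lower bound, the 5 vertices {0, 1, 6, 8, 9} are pairwise adjacent, and any tree decomposition puts a clique entirely inside one bag — forcing width ≥ 4. Therefore the treewidth is 4.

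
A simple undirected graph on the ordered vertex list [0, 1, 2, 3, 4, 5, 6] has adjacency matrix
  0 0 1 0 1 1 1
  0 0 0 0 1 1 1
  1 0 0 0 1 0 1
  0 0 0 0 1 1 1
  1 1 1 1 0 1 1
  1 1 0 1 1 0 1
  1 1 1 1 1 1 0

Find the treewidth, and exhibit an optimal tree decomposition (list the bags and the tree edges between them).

The largest bag has 4 vertices, giving width 3; this decomposition certifies tw(G) ≤ 3. Conversely, {0, 2, 4, 6} is a clique of size 4, and the vertices of any clique must share a bag in every tree decomposition; so some bag has ≥ 4 vertices and tw(G) ≥ 3. Hence tw(G) = 3 exactly.

Treewidth 3.
Bags: B1 = {1, 4, 5, 6}  B2 = {0, 4, 5, 6}  B3 = {0, 2, 4, 6}  B4 = {3, 4, 5, 6}
Tree: B1–B2, B2–B3, B1–B4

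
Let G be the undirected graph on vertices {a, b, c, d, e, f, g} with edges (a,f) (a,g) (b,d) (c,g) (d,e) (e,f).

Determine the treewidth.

A width-1 tree decomposition is:
Bags: B1 = {b, d}  B2 = {d, e}  B3 = {e, f}  B4 = {a, f}  B5 = {a, g}  B6 = {c, g}
Tree: B1–B2, B2–B3, B3–B4, B4–B5, B5–B6
Each bag holds 2 vertices, so the decomposition has width 1, which upper-bounds the treewidth. G has an edge, so its treewidth is at least 1. Therefore the treewidth is 1.

1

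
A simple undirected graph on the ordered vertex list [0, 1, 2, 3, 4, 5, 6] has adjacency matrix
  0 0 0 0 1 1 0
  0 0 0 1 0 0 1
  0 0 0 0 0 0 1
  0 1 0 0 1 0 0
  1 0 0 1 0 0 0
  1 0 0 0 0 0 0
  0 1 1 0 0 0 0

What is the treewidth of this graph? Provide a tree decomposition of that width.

The largest bag has 2 vertices, giving width 1; this decomposition certifies tw(G) ≤ 1. Any graph with an edge has treewidth ≥ 1, and G has the edge 5–0. Hence tw(G) = 1 exactly.

Treewidth 1.
One optimal decomposition is:
Bags: B1 = {0, 5}  B2 = {0, 4}  B3 = {3, 4}  B4 = {1, 3}  B5 = {1, 6}  B6 = {2, 6}
Tree: B1–B2, B2–B3, B3–B4, B4–B5, B5–B6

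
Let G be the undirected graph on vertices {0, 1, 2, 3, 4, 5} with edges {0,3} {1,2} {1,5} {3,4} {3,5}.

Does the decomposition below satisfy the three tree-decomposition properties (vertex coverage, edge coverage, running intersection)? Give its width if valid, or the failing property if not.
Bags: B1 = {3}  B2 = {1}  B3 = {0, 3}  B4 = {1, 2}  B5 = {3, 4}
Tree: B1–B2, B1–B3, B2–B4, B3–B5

No — vertex 5 appears in no bag.

A tree decomposition must satisfy three properties: every vertex lies in some bag; for every edge, both endpoints lie together in some bag; and for every vertex, the bags containing it form a connected subtree. Here vertex 5 appears in no bag, so the decomposition is invalid.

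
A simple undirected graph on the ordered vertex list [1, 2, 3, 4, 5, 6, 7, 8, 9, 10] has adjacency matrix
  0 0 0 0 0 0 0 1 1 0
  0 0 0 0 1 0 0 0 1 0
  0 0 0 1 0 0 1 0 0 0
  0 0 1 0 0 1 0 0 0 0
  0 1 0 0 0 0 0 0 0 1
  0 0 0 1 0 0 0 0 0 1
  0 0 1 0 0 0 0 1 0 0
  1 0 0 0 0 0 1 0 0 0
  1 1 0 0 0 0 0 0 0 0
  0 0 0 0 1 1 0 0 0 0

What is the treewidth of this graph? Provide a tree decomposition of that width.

Each bag holds 3 vertices, so the decomposition has width 2, which upper-bounds the treewidth. The edges 7–3–4–6–10–5–2–9–1–8–7 form a cycle, so G is not a tree and its treewidth is at least 2. The upper and lower bounds meet at 2, so that is the treewidth.

Treewidth 2.
One optimal decomposition is:
Bags: B1 = {3, 4, 7}  B2 = {4, 6, 7}  B3 = {6, 7, 10}  B4 = {5, 7, 10}  B5 = {2, 5, 7}  B6 = {2, 7, 9}  B7 = {1, 7, 9}  B8 = {1, 7, 8}
Tree: B1–B2, B2–B3, B3–B4, B4–B5, B5–B6, B6–B7, B7–B8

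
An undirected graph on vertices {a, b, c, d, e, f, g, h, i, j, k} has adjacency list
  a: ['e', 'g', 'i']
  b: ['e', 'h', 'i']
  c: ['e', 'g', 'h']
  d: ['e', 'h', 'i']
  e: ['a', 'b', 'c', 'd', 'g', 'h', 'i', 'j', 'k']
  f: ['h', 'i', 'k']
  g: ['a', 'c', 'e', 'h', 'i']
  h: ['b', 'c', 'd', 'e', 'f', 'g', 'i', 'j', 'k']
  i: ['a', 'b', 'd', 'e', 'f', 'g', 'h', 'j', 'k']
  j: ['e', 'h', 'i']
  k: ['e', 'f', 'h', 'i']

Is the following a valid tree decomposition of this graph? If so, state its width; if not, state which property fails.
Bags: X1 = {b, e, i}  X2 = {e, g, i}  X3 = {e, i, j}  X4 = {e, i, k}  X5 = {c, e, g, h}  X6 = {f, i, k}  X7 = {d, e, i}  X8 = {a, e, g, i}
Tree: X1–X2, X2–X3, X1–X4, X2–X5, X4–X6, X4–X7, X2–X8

No — edge (h,i) lies in no bag.

A tree decomposition must satisfy three properties: every vertex lies in some bag; for every edge, both endpoints lie together in some bag; and for every vertex, the bags containing it form a connected subtree. Here edge (h,i) lies in no bag, so the decomposition is invalid.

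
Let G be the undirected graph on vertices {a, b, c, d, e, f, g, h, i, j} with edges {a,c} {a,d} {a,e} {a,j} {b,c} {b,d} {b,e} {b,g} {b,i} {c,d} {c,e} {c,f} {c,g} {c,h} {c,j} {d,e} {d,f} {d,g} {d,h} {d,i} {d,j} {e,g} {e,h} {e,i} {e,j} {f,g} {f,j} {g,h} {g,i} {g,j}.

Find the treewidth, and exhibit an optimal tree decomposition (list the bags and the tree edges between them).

Each bag holds 5 vertices, so the decomposition has width 4, which upper-bounds the treewidth. On the other hand G contains the 5-clique {c, d, e, g, j}. A clique must lie in a single bag of any decomposition, so no decomposition can have width below 4. Combining the bounds, tw(G) = 4.

Treewidth 4.
Bags: B1 = {c, d, e, g, j}  B2 = {b, c, d, e, g}  B3 = {a, c, d, e, j}  B4 = {c, d, f, g, j}  B5 = {b, d, e, g, i}  B6 = {c, d, e, g, h}
Tree: B1–B2, B1–B3, B1–B4, B2–B5, B2–B6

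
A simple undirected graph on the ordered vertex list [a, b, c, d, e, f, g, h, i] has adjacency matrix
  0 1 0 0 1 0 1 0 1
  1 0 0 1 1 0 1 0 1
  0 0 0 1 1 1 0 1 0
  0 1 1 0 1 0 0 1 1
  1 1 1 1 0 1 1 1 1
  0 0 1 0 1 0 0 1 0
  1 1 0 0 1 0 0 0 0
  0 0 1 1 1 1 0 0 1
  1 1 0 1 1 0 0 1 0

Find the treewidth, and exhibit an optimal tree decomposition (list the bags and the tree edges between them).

Each bag holds 4 vertices, so the decomposition has width 3, which upper-bounds the treewidth. Conversely, {c, d, e, h} is a clique of size 4, and the vertices of any clique must share a bag in every tree decomposition; so some bag has ≥ 4 vertices and tw(G) ≥ 3. The upper and lower bounds meet at 3, so that is the treewidth.

Treewidth 3.
Bags: B1 = {c, d, e, h}  B2 = {d, e, h, i}  B3 = {b, d, e, i}  B4 = {a, b, e, i}  B5 = {c, e, f, h}  B6 = {a, b, e, g}
Tree: B1–B2, B2–B3, B3–B4, B1–B5, B4–B6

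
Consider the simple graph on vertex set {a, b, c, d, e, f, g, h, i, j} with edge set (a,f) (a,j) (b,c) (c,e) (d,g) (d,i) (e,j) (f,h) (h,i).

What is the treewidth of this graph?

A width-1 tree decomposition is:
Bags: B1 = {d, g}  B2 = {d, i}  B3 = {h, i}  B4 = {f, h}  B5 = {a, f}  B6 = {a, j}  B7 = {e, j}  B8 = {c, e}  B9 = {b, c}
Tree: B1–B2, B2–B3, B3–B4, B4–B5, B5–B6, B6–B7, B7–B8, B8–B9
The largest bag has 2 vertices, giving width 1; this decomposition certifies tw(G) ≤ 1. Since G has at least one edge (e.g. g–d), it is not an edgeless graph, so tw(G) ≥ 1. Combining the bounds, tw(G) = 1.

1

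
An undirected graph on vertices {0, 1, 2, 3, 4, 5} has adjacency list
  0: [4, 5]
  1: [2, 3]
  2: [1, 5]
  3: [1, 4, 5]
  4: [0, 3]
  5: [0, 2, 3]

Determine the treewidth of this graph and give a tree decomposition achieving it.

Treewidth 2.
One optimal decomposition is:
Bags: B1 = {0, 4, 5}  B2 = {3, 4, 5}  B3 = {2, 3, 5}  B4 = {1, 2, 3}
Tree: B1–B2, B2–B3, B3–B4

The largest bag has 3 vertices, giving width 2; this decomposition certifies tw(G) ≤ 2. Since 0–4–3–5–0 is a cycle in G, G is not acyclic. Forests are exactly the graphs of treewidth ≤ 1, so tw(G) ≥ 2. Therefore the treewidth is 2.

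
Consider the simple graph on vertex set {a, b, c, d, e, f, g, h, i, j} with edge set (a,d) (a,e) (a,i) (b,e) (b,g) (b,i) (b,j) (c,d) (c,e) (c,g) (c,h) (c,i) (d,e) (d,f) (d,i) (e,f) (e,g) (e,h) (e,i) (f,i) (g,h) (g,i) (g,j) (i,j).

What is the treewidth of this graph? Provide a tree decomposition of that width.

Treewidth 3.
Bags: B1 = {c, e, g, h}  B2 = {c, e, g, i}  B3 = {b, e, g, i}  B4 = {c, d, e, i}  B5 = {d, e, f, i}  B6 = {b, g, i, j}  B7 = {a, d, e, i}
Tree: B1–B2, B2–B3, B2–B4, B4–B5, B3–B6, B4–B7

Each bag holds 4 vertices, so the decomposition has width 3, which upper-bounds the treewidth. Conversely, {c, e, g, h} is a clique of size 4, and the vertices of any clique must share a bag in every tree decomposition; so some bag has ≥ 4 vertices and tw(G) ≥ 3. The upper and lower bounds meet at 3, so that is the treewidth.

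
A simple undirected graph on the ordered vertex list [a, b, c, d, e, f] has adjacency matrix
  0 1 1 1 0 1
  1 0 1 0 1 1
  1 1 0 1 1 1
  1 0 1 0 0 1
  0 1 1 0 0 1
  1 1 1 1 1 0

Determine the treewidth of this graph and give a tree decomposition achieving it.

Every bag has size at most 4, so the width is 4 − 1 = 3 and tw(G) ≤ 3. Conversely, {b, c, e, f} is a clique of size 4, and the vertices of any clique must share a bag in every tree decomposition; so some bag has ≥ 4 vertices and tw(G) ≥ 3. Combining the bounds, tw(G) = 3.

Treewidth 3.
One such decomposition:
Bags: B1 = {a, b, c, f}  B2 = {a, c, d, f}  B3 = {b, c, e, f}
Tree: B1–B2, B1–B3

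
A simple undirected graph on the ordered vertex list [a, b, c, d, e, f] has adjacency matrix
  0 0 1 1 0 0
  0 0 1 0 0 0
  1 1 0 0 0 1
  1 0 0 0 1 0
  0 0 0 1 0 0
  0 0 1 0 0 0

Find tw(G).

A width-1 tree decomposition is:
Bags: B1 = {a, d}  B2 = {a, c}  B3 = {b, c}  B4 = {c, f}  B5 = {d, e}
Tree: B1–B2, B2–B3, B2–B4, B1–B5
Every bag has size at most 2, so the width is 2 − 1 = 1 and tw(G) ≤ 1. Since G has at least one edge (e.g. a–d), it is not an edgeless graph, so tw(G) ≥ 1. Therefore the treewidth is 1.

1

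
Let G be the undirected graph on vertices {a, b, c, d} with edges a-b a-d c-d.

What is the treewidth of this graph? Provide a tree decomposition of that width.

Treewidth 1.
One optimal decomposition is:
Bags: B1 = {a, b}  B2 = {a, d}  B3 = {c, d}
Tree: B1–B2, B2–B3

Each bag holds 2 vertices, so the decomposition has width 1, which upper-bounds the treewidth. Any graph with an edge has treewidth ≥ 1, and G has the edge b–a. Therefore the treewidth is 1.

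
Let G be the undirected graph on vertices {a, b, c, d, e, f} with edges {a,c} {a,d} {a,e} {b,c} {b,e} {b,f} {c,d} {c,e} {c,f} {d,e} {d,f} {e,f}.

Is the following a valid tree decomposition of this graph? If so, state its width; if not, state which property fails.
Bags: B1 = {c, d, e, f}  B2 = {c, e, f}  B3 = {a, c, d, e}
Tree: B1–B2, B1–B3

A tree decomposition must satisfy three properties: every vertex lies in some bag; for every edge, both endpoints lie together in some bag; and for every vertex, the bags containing it form a connected subtree. Here vertex b appears in no bag, so the decomposition is invalid.

No — vertex b appears in no bag.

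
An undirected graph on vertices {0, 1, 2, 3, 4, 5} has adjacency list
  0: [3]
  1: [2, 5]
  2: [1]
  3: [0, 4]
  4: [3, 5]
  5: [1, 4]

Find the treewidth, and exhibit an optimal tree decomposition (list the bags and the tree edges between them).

The largest bag has 2 vertices, giving width 1; this decomposition certifies tw(G) ≤ 1. Any graph with an edge has treewidth ≥ 1, and G has the edge 2–1. The upper and lower bounds meet at 1, so that is the treewidth.

Treewidth 1.
Bags: B1 = {1, 2}  B2 = {1, 5}  B3 = {4, 5}  B4 = {3, 4}  B5 = {0, 3}
Tree: B1–B2, B2–B3, B3–B4, B4–B5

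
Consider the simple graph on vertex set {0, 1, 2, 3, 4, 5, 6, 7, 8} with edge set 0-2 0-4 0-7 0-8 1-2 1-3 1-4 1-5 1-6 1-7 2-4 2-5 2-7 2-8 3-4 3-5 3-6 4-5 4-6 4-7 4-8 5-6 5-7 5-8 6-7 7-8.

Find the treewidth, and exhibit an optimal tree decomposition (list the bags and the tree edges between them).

Treewidth 4.
One such decomposition:
Bags: B1 = {1, 4, 5, 6, 7}  B2 = {1, 2, 4, 5, 7}  B3 = {1, 3, 4, 5, 6}  B4 = {2, 4, 5, 7, 8}  B5 = {0, 2, 4, 7, 8}
Tree: B1–B2, B1–B3, B2–B4, B4–B5

Every bag has size at most 5, so the width is 5 − 1 = 4 and tw(G) ≤ 4. On the other hand G contains the 5-clique {0, 2, 4, 7, 8}. A clique must lie in a single bag of any decomposition, so no decomposition can have width below 4. The upper and lower bounds meet at 4, so that is the treewidth.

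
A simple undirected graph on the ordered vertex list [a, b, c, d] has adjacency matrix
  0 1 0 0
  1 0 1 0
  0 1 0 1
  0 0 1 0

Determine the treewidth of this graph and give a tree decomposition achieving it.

Treewidth 1.
One such decomposition:
Bags: B1 = {c, d}  B2 = {b, c}  B3 = {a, b}
Tree: B1–B2, B2–B3

Every bag has size at most 2, so the width is 2 − 1 = 1 and tw(G) ≤ 1. Since G has at least one edge (e.g. d–c), it is not an edgeless graph, so tw(G) ≥ 1. Hence tw(G) = 1 exactly.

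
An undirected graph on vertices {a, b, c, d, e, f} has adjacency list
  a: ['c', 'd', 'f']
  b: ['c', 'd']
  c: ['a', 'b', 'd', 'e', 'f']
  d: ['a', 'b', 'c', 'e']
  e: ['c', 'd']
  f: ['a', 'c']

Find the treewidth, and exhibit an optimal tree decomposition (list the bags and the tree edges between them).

The largest bag has 3 vertices, giving width 2; this decomposition certifies tw(G) ≤ 2. For the lower bound, the 3 vertices {c, d, e} are pairwise adjacent, and any tree decomposition puts a clique entirely inside one bag — forcing width ≥ 2. The upper and lower bounds meet at 2, so that is the treewidth.

Treewidth 2.
One such decomposition:
Bags: B1 = {a, c, d}  B2 = {b, c, d}  B3 = {c, d, e}  B4 = {a, c, f}
Tree: B1–B2, B1–B3, B1–B4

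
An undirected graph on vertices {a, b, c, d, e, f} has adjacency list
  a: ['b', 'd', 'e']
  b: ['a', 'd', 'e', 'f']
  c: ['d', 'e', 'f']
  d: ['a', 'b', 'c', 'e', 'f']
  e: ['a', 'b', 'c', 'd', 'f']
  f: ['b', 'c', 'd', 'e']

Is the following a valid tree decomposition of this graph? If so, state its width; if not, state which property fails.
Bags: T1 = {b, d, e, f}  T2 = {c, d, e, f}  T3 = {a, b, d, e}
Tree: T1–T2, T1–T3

Yes; width 3.

Vertex coverage: the bags together contain {a, b, c, d, e, f}, the full vertex set. Edge coverage: each edge of G has both endpoints in at least one bag. Running intersection: for every vertex, the bags containing it form a connected subtree. All three properties hold, so this is a valid tree decomposition of width max|bag| − 1 = 3, and hence tw(G) ≤ 3.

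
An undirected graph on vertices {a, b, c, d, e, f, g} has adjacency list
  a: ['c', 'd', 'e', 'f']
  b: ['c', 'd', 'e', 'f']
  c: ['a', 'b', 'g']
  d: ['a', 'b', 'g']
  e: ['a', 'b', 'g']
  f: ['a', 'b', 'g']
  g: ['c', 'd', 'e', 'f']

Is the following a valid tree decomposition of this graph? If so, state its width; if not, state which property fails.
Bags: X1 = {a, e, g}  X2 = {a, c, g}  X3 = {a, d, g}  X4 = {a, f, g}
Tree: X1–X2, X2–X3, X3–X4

No — vertex b appears in no bag.

A tree decomposition must satisfy three properties: every vertex lies in some bag; for every edge, both endpoints lie together in some bag; and for every vertex, the bags containing it form a connected subtree. Here vertex b appears in no bag, so the decomposition is invalid.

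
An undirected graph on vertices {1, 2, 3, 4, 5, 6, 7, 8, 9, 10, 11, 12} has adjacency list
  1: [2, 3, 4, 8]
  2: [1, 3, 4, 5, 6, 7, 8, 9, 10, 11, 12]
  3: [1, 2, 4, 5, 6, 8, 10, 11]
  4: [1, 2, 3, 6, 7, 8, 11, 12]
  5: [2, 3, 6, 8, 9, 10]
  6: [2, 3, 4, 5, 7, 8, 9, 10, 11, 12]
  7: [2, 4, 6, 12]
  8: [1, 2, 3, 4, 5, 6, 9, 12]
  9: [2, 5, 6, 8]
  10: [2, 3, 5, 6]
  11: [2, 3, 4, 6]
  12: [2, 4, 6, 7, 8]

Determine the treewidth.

A width-4 tree decomposition is:
Bags: B1 = {2, 4, 6, 8, 12}  B2 = {2, 3, 4, 6, 8}  B3 = {2, 3, 5, 6, 8}  B4 = {1, 2, 3, 4, 8}  B5 = {2, 3, 5, 6, 10}  B6 = {2, 5, 6, 8, 9}  B7 = {2, 3, 4, 6, 11}  B8 = {2, 4, 6, 7, 12}
Tree: B1–B2, B2–B3, B2–B4, B3–B5, B3–B6, B2–B7, B1–B8
Every bag has size at most 5, so the width is 5 − 1 = 4 and tw(G) ≤ 4. For the lower bound, the 5 vertices {1, 2, 3, 4, 8} are pairwise adjacent, and any tree decomposition puts a clique entirely inside one bag — forcing width ≥ 4. Hence tw(G) = 4 exactly.

4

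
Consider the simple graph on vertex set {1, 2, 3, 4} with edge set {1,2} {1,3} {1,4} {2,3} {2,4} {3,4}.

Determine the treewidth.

A width-3 tree decomposition is:
Bags: B1 = {1, 2, 3, 4}
Tree: (single bag)
With just one bag of size 4, the width is 4 − 1 = 3, so tw(G) ≤ 3. Conversely, {1, 2, 3, 4} is a clique of size 4, and the vertices of any clique must share a bag in every tree decomposition; so some bag has ≥ 4 vertices and tw(G) ≥ 3. Therefore the treewidth is 3.

3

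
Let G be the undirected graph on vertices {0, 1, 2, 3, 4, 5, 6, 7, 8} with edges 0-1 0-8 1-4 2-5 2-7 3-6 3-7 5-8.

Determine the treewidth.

A width-1 tree decomposition is:
Bags: B1 = {1, 4}  B2 = {0, 1}  B3 = {0, 8}  B4 = {5, 8}  B5 = {2, 5}  B6 = {2, 7}  B7 = {3, 7}  B8 = {3, 6}
Tree: B1–B2, B2–B3, B3–B4, B4–B5, B5–B6, B6–B7, B7–B8
Each bag holds 2 vertices, so the decomposition has width 1, which upper-bounds the treewidth. Since G has at least one edge (e.g. 4–1), it is not an edgeless graph, so tw(G) ≥ 1. The upper and lower bounds meet at 1, so that is the treewidth.

1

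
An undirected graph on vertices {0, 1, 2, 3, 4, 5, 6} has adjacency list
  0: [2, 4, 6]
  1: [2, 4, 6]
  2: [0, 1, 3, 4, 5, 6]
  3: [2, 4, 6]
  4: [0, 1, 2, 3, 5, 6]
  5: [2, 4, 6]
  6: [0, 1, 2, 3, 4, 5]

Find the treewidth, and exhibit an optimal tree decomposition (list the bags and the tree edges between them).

Treewidth 3.
Bags: B1 = {1, 2, 4, 6}  B2 = {2, 3, 4, 6}  B3 = {0, 2, 4, 6}  B4 = {2, 4, 5, 6}
Tree: B1–B2, B2–B3, B3–B4

Every bag has size at most 4, so the width is 4 − 1 = 3 and tw(G) ≤ 3. On the other hand G contains the 4-clique {0, 2, 4, 6}. A clique must lie in a single bag of any decomposition, so no decomposition can have width below 3. Therefore the treewidth is 3.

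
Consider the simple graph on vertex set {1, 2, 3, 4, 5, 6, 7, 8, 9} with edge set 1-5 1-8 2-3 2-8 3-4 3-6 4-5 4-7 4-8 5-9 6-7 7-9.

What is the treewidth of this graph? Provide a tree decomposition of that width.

Each bag holds 4 vertices, so the decomposition has width 3, which upper-bounds the treewidth. For the lower bound: the 4 vertex sets {1,2,8}, {3}, {4}, {5,6,7,9} are disjoint, each induces a connected subgraph, and every pair is joined by at least one edge of G. Contracting each set to a single vertex therefore yields K_{4} as a minor, and since treewidth is minor-monotone, tw(G) ≥ tw(K_{4}) = 3. Combining the bounds, tw(G) = 3.

Treewidth 3.
One such decomposition:
Bags: B1 = {1, 2, 3, 8}  B2 = {1, 3, 4, 8}  B3 = {1, 3, 4, 5}  B4 = {3, 4, 5, 6}  B5 = {4, 5, 6, 7}  B6 = {5, 6, 7, 9}
Tree: B1–B2, B2–B3, B3–B4, B4–B5, B5–B6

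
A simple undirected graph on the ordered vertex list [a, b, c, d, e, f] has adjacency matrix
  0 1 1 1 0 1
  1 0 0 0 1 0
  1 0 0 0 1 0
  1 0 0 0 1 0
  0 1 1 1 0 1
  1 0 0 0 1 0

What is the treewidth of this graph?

A width-2 tree decomposition is:
Bags: B1 = {a, d, e}  B2 = {a, b, e}  B3 = {a, c, e}  B4 = {a, e, f}
Tree: B1–B2, B2–B3, B3–B4
The largest bag has 3 vertices, giving width 2; this decomposition certifies tw(G) ≤ 2. The edges d–e–b–a–d form a cycle, so G is not a tree and its treewidth is at least 2. Combining the bounds, tw(G) = 2.

2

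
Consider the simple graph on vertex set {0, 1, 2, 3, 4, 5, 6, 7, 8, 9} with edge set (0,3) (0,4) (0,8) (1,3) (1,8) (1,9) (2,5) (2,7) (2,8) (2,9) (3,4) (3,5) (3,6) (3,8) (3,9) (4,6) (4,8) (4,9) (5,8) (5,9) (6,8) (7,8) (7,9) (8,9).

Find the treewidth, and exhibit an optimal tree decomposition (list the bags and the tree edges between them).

Treewidth 3.
One such decomposition:
Bags: B1 = {3, 4, 8, 9}  B2 = {3, 4, 6, 8}  B3 = {3, 5, 8, 9}  B4 = {2, 5, 8, 9}  B5 = {0, 3, 4, 8}  B6 = {2, 7, 8, 9}  B7 = {1, 3, 8, 9}
Tree: B1–B2, B1–B3, B3–B4, B2–B5, B4–B6, B3–B7

Each bag holds 4 vertices, so the decomposition has width 3, which upper-bounds the treewidth. On the other hand G contains the 4-clique {2, 5, 8, 9}. A clique must lie in a single bag of any decomposition, so no decomposition can have width below 3. Therefore the treewidth is 3.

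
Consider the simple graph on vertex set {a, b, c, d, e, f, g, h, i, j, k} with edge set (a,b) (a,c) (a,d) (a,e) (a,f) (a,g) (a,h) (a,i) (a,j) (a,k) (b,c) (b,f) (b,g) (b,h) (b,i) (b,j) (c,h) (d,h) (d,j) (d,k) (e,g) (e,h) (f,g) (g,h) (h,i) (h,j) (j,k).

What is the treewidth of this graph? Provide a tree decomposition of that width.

Treewidth 3.
Bags: B1 = {a, b, h, j}  B2 = {a, d, h, j}  B3 = {a, b, g, h}  B4 = {a, d, j, k}  B5 = {a, e, g, h}  B6 = {a, b, h, i}  B7 = {a, b, f, g}  B8 = {a, b, c, h}
Tree: B1–B2, B1–B3, B2–B4, B3–B5, B1–B6, B3–B7, B6–B8

Every bag has size at most 4, so the width is 4 − 1 = 3 and tw(G) ≤ 3. For the lower bound, the 4 vertices {a, d, h, j} are pairwise adjacent, and any tree decomposition puts a clique entirely inside one bag — forcing width ≥ 3. Hence tw(G) = 3 exactly.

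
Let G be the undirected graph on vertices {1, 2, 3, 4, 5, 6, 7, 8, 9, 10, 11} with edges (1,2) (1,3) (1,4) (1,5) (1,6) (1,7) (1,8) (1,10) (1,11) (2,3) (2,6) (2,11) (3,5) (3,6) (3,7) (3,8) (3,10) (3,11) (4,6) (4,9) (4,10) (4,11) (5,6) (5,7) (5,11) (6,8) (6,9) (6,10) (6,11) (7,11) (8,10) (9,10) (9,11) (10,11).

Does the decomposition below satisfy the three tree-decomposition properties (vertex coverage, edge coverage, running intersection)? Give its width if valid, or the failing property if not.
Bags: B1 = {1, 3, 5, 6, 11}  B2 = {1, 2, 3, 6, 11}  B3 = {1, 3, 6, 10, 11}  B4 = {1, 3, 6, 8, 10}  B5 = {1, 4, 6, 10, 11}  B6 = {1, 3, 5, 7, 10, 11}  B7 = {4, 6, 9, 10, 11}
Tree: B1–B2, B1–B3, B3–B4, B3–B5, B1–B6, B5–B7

No — bags containing vertex 10 are not connected in the tree.

A tree decomposition must satisfy three properties: every vertex lies in some bag; for every edge, both endpoints lie together in some bag; and for every vertex, the bags containing it form a connected subtree. Here bags containing vertex 10 are not connected in the tree, so the decomposition is invalid.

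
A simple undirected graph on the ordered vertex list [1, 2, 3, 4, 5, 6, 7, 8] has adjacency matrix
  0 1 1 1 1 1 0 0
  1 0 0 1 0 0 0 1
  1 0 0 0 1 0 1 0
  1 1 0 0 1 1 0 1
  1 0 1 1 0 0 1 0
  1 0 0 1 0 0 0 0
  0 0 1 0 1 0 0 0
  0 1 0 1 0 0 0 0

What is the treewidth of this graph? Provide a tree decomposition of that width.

Every bag has size at most 3, so the width is 3 − 1 = 2 and tw(G) ≤ 2. For the lower bound, the 3 vertices {2, 4, 8} are pairwise adjacent, and any tree decomposition puts a clique entirely inside one bag — forcing width ≥ 2. Hence tw(G) = 2 exactly.

Treewidth 2.
One optimal decomposition is:
Bags: B1 = {1, 4, 6}  B2 = {1, 2, 4}  B3 = {1, 4, 5}  B4 = {1, 3, 5}  B5 = {3, 5, 7}  B6 = {2, 4, 8}
Tree: B1–B2, B1–B3, B3–B4, B4–B5, B2–B6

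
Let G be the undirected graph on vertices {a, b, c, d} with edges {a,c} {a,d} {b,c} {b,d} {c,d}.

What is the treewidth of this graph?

2

A width-2 tree decomposition is:
Bags: B1 = {a, c, d}  B2 = {b, c, d}
Tree: B1–B2
Every bag has size at most 3, so the width is 3 − 1 = 2 and tw(G) ≤ 2. For the lower bound, the 3 vertices {a, c, d} are pairwise adjacent, and any tree decomposition puts a clique entirely inside one bag — forcing width ≥ 2. Therefore the treewidth is 2.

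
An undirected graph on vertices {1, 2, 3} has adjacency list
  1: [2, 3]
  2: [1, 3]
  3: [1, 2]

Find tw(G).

A width-2 tree decomposition is:
Bags: B1 = {1, 2, 3}
Tree: (single bag)
With just one bag of size 3, the width is 3 − 1 = 2, so tw(G) ≤ 2. Conversely, {1, 2, 3} is a clique of size 3, and the vertices of any clique must share a bag in every tree decomposition; so some bag has ≥ 3 vertices and tw(G) ≥ 2. Combining the bounds, tw(G) = 2.

2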